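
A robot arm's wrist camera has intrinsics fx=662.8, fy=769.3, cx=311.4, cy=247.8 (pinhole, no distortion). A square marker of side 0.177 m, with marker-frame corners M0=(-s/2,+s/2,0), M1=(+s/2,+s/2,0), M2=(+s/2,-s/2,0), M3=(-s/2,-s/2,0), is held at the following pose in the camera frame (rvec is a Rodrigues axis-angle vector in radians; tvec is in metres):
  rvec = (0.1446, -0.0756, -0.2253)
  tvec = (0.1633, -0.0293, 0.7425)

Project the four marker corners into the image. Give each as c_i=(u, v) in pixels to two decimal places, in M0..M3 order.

c0=(396.59, 325.90) c1=(545.25, 284.07) c2=(519.11, 106.56) c3=(364.58, 147.40)

Intrinsics K: fx=662.8, fy=769.3, cx=311.4, cy=247.8
Marker side s = 0.177 m; corners in marker frame (Z=0):
  M0 = (-0.0885, +0.0885, 0)
  M1 = (+0.0885, +0.0885, 0)
  M2 = (+0.0885, -0.0885, 0)
  M3 = (-0.0885, -0.0885, 0)
rvec = (0.1446, -0.0756, -0.2253), |rvec| = θ = 0.27818 rad = 15.939°
Rodrigues: sinθ=0.27461, 1−cosθ=0.03844; R = I + sinθ·[k]× + (1−cosθ)·[k]×²:
    [+0.97194 +0.21697 -0.09081]
    [-0.22784 +0.96440 -0.13428]
    [+0.05844 +0.15120 +0.98677]
t = (0.1633, -0.0293, 0.7425) m
M0: Pc = R·M0+t = (+0.09649, +0.07621, +0.75071); u = 662.8·(+0.09649)/0.75071 + 311.4 = 396.5867, v = 769.3·(+0.07621)/0.75071 + 247.8 = 325.8999
M1: Pc = R·M1+t = (+0.26852, +0.03589, +0.76105); u = 662.8·(+0.26852)/0.76105 + 311.4 = 545.2528, v = 769.3·(+0.03589)/0.76105 + 247.8 = 284.0744
M2: Pc = R·M2+t = (+0.23011, -0.13481, +0.73429); u = 662.8·(+0.23011)/0.73429 + 311.4 = 519.1107, v = 769.3·(-0.13481)/0.73429 + 247.8 = 106.5599
M3: Pc = R·M3+t = (+0.05808, -0.09449, +0.72395); u = 662.8·(+0.05808)/0.72395 + 311.4 = 364.5751, v = 769.3·(-0.09449)/0.72395 + 247.8 = 147.3951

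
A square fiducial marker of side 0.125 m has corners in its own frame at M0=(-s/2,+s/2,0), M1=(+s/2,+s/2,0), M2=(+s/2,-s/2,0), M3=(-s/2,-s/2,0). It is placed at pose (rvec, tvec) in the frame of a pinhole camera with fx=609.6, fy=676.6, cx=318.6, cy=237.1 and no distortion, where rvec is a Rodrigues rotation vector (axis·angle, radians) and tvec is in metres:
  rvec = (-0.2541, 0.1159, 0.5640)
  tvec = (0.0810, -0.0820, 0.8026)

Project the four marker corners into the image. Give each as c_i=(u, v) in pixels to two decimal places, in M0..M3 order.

Intrinsics K: fx=609.6, fy=676.6, cx=318.6, cy=237.1
Marker side s = 0.125 m; corners in marker frame (Z=0):
  M0 = (-0.0625, +0.0625, 0)
  M1 = (+0.0625, +0.0625, 0)
  M2 = (+0.0625, -0.0625, 0)
  M3 = (-0.0625, -0.0625, 0)
rvec = (-0.2541, 0.1159, 0.5640), |rvec| = θ = 0.62936 rad = 36.060°
Rodrigues: sinθ=0.58863, 1−cosθ=0.19160; R = I + sinθ·[k]× + (1−cosθ)·[k]×²:
    [+0.83964 -0.54174 +0.03908]
    [+0.51325 +0.81490 +0.26927]
    [-0.17772 -0.20604 +0.96227]
t = (0.0810, -0.0820, 0.8026) m
M0: Pc = R·M0+t = (-0.00534, -0.06315, +0.80083); u = 609.6·(-0.00534)/0.80083 + 318.6 = 314.5381, v = 676.6·(-0.06315)/0.80083 + 237.1 = 183.7489
M1: Pc = R·M1+t = (+0.09962, +0.00101, +0.77862); u = 609.6·(+0.09962)/0.77862 + 318.6 = 396.5940, v = 676.6·(+0.00101)/0.77862 + 237.1 = 237.9773
M2: Pc = R·M2+t = (+0.16734, -0.10085, +0.80437); u = 609.6·(+0.16734)/0.80437 + 318.6 = 445.4175, v = 676.6·(-0.10085)/0.80437 + 237.1 = 152.2669
M3: Pc = R·M3+t = (+0.06238, -0.16501, +0.82658); u = 609.6·(+0.06238)/0.82658 + 318.6 = 364.6060, v = 676.6·(-0.16501)/0.82658 + 237.1 = 102.0316

c0=(314.54, 183.75) c1=(396.59, 237.98) c2=(445.42, 152.27) c3=(364.61, 102.03)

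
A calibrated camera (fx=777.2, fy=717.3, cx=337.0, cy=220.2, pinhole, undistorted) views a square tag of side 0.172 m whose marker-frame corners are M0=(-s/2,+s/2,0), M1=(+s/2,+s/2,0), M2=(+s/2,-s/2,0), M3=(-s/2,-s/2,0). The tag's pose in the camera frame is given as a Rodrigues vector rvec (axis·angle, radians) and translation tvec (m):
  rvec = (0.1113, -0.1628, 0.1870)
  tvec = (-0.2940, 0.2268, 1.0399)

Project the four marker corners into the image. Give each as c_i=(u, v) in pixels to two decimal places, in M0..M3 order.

Intrinsics K: fx=777.2, fy=717.3, cx=337.0, cy=220.2
Marker side s = 0.172 m; corners in marker frame (Z=0):
  M0 = (-0.0860, +0.0860, 0)
  M1 = (+0.0860, +0.0860, 0)
  M2 = (+0.0860, -0.0860, 0)
  M3 = (-0.0860, -0.0860, 0)
rvec = (0.1113, -0.1628, 0.1870), |rvec| = θ = 0.27177 rad = 15.571°
Rodrigues: sinθ=0.26844, 1−cosθ=0.03670; R = I + sinθ·[k]× + (1−cosθ)·[k]×²:
    [+0.96945 -0.19371 -0.15046]
    [+0.17570 +0.97647 -0.12506]
    [+0.17115 +0.09481 +0.98067]
t = (-0.2940, 0.2268, 1.0399) m
M0: Pc = R·M0+t = (-0.39403, +0.29567, +1.03333); u = 777.2·(-0.39403)/1.03333 + 337.0 = 40.6375, v = 717.3·(+0.29567)/1.03333 + 220.2 = 425.4394
M1: Pc = R·M1+t = (-0.22729, +0.32589, +1.06277); u = 777.2·(-0.22729)/1.06277 + 337.0 = 170.7867, v = 717.3·(+0.32589)/1.06277 + 220.2 = 440.1516
M2: Pc = R·M2+t = (-0.19397, +0.15793, +1.04647); u = 777.2·(-0.19397)/1.04647 + 337.0 = 192.9418, v = 717.3·(+0.15793)/1.04647 + 220.2 = 328.4561
M3: Pc = R·M3+t = (-0.36071, +0.12771, +1.01703); u = 777.2·(-0.36071)/1.01703 + 337.0 = 61.3471, v = 717.3·(+0.12771)/1.01703 + 220.2 = 310.2750

c0=(40.64, 425.44) c1=(170.79, 440.15) c2=(192.94, 328.46) c3=(61.35, 310.28)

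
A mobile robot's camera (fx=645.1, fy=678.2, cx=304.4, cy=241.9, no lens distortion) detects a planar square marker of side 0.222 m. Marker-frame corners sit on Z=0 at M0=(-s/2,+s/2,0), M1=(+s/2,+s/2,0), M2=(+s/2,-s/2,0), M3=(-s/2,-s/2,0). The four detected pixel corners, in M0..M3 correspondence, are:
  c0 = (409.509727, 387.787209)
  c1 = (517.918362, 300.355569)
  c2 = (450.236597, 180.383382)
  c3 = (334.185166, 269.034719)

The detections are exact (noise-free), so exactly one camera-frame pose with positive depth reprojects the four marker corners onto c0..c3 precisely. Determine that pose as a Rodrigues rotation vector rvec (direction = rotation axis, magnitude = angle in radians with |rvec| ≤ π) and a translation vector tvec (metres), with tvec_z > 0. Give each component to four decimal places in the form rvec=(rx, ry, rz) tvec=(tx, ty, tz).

rvec=(0.1867, -0.1905, -0.6031) tvec=(0.1943, 0.0641, 1.0008)

Intrinsics K: fx=645.1, fy=678.2, cx=304.4, cy=241.9
Marker side s = 0.222 m; corners in marker frame (Z=0):
  M0 = (-0.1110, +0.1110, 0)
  M1 = (+0.1110, +0.1110, 0)
  M2 = (+0.1110, -0.1110, 0)
  M3 = (-0.1110, -0.1110, 0)
Detected image corners:
  c0 = (409.509727, 387.787209) px
  c1 = (517.918362, 300.355569) px
  c2 = (450.236597, 180.383382) px
  c3 = (334.185166, 269.034719) px
Planar DLT: solve 8×8 A·h = b for H (H[2,2]=1):
  H  [+557.57741 +419.69966 +429.63351]
  H  [-361.64375 +602.72742 +285.30572]
  H  [+0.12261 +0.22864 +1.00000]
B = K⁻¹H; ‖b₁‖=0.999163, ‖b₂‖=0.999163; λ = 2/(‖b₁‖+‖b₂‖) = 1.000837, sign → tz>0 ⇒ λ=+1.000837
r₁ = λ·B[:,0] = (+0.80715,-0.57746,+0.12272); r₂ = λ·B[:,1] = (+0.54317,+0.80784,+0.22883)
r₃ = r₁×r₂ = (-0.23127,-0.11804,+0.96570); SVD([r₁ r₂ r₃]) → R = UVᵀ:
  R  [+0.80715 +0.54317 -0.23127]
  R  [-0.57746 +0.80784 -0.11804]
  R  [+0.12272 +0.22883 +0.96570]
t = (+0.19429, +0.06405, +1.00084) m
tr R = 2.580689; θ = arccos((tr R − 1)/2) = 0.659425 rad = 37.782°
axis k = ((R−Rᵀ)₃₂, (R−Rᵀ)₁₃, (R−Rᵀ)₂₁) / (2 sinθ) = (+0.283084, -0.288893, -0.914551)
rvec = θ·k = (+0.186673, -0.190503, -0.603078)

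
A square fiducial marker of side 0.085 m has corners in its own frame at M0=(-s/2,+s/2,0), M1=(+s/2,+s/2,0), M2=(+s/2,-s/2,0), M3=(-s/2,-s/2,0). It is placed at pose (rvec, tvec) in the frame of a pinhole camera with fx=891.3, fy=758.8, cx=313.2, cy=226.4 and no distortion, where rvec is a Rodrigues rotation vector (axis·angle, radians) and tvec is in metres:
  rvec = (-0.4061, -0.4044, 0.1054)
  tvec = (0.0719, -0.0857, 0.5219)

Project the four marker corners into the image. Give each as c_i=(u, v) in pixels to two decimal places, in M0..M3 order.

c0=(371.79, 141.96) c1=(501.64, 169.19) c2=(492.66, 66.35) c3=(370.80, 34.88)

Intrinsics K: fx=891.3, fy=758.8, cx=313.2, cy=226.4
Marker side s = 0.085 m; corners in marker frame (Z=0):
  M0 = (-0.0425, +0.0425, 0)
  M1 = (+0.0425, +0.0425, 0)
  M2 = (+0.0425, -0.0425, 0)
  M3 = (-0.0425, -0.0425, 0)
rvec = (-0.4061, -0.4044, 0.1054), |rvec| = θ = 0.58272 rad = 33.388°
Rodrigues: sinθ=0.55030, 1−cosθ=0.16503; R = I + sinθ·[k]× + (1−cosθ)·[k]×²:
    [+0.91512 -0.01972 -0.40270]
    [+0.17935 +0.91445 +0.36279]
    [+0.36110 -0.40422 +0.84037]
t = (0.0719, -0.0857, 0.5219) m
M0: Pc = R·M0+t = (+0.03217, -0.05446, +0.48937); u = 891.3·(+0.03217)/0.48937 + 313.2 = 371.7903, v = 758.8·(-0.05446)/0.48937 + 226.4 = 141.9595
M1: Pc = R·M1+t = (+0.10995, -0.03921, +0.52007); u = 891.3·(+0.10995)/0.52007 + 313.2 = 501.6418, v = 758.8·(-0.03921)/0.52007 + 226.4 = 169.1859
M2: Pc = R·M2+t = (+0.11163, -0.11694, +0.55443); u = 891.3·(+0.11163)/0.55443 + 313.2 = 492.6584, v = 758.8·(-0.11694)/0.55443 + 226.4 = 66.3510
M3: Pc = R·M3+t = (+0.03385, -0.13219, +0.52373); u = 891.3·(+0.03385)/0.52373 + 313.2 = 370.7991, v = 758.8·(-0.13219)/0.52373 + 226.4 = 34.8841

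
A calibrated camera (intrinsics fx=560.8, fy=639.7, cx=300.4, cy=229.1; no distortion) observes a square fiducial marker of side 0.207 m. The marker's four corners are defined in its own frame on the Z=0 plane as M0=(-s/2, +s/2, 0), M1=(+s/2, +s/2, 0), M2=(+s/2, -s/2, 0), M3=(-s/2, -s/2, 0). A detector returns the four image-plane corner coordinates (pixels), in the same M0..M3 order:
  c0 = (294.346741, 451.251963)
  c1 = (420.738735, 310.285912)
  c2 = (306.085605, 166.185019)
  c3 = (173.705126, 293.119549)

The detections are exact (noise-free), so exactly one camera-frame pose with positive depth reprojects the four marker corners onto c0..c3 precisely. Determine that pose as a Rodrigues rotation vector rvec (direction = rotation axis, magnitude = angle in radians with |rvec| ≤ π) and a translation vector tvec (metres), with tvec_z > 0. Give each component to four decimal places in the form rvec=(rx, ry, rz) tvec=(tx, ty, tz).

rvec=(-0.1511, -0.2031, -0.7202) tvec=(0.0001, 0.0750, 0.6584)

Intrinsics K: fx=560.8, fy=639.7, cx=300.4, cy=229.1
Marker side s = 0.207 m; corners in marker frame (Z=0):
  M0 = (-0.1035, +0.1035, 0)
  M1 = (+0.1035, +0.1035, 0)
  M2 = (+0.1035, -0.1035, 0)
  M3 = (-0.1035, -0.1035, 0)
Detected image corners:
  c0 = (294.346741, 451.251963) px
  c1 = (420.738735, 310.285912) px
  c2 = (306.085605, 166.185019) px
  c3 = (173.705126, 293.119549) px
Planar DLT: solve 8×8 A·h = b for H (H[2,2]=1):
  H  [+732.18380 +537.32914 +300.49571]
  H  [-537.44342 +697.63404 +301.93023]
  H  [+0.35812 -0.10203 +1.00000]
B = K⁻¹H; ‖b₁‖=1.518733, ‖b₂‖=1.518733; λ = 2/(‖b₁‖+‖b₂‖) = 0.658443, sign → tz>0 ⇒ λ=+0.658443
r₁ = λ·B[:,0] = (+0.73336,-0.63764,+0.23580); r₂ = λ·B[:,1] = (+0.66687,+0.74214,-0.06718)
r₃ = r₁×r₂ = (-0.13216,+0.20652,+0.96948); SVD([r₁ r₂ r₃]) → R = UVᵀ:
  R  [+0.73336 +0.66687 -0.13216]
  R  [-0.63764 +0.74214 +0.20652]
  R  [+0.23580 -0.06718 +0.96948]
t = (+0.00011, +0.07496, +0.65844) m
tr R = 2.444970; θ = arccos((tr R − 1)/2) = 0.763406 rad = 43.740°
axis k = ((R−Rᵀ)₃₂, (R−Rᵀ)₁₃, (R−Rᵀ)₂₁) / (2 sinθ) = (-0.197937, -0.266101, -0.943404)
rvec = θ·k = (-0.151107, -0.203144, -0.720201)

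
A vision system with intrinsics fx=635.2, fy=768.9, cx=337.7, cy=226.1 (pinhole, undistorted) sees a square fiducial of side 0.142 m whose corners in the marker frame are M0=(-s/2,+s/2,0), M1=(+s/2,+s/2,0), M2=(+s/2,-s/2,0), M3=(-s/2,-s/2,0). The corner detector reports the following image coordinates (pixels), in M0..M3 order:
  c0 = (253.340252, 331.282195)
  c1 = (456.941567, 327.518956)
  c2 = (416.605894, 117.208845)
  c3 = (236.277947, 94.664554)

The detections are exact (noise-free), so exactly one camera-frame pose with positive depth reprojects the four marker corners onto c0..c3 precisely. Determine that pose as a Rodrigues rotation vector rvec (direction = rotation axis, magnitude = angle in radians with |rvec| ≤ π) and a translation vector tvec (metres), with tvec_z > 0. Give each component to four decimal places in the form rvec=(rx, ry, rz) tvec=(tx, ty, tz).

rvec=(-0.4674, -0.3905, -0.0548) tvec=(0.0055, -0.0090, 0.4354)

Intrinsics K: fx=635.2, fy=768.9, cx=337.7, cy=226.1
Marker side s = 0.142 m; corners in marker frame (Z=0):
  M0 = (-0.0710, +0.0710, 0)
  M1 = (+0.0710, +0.0710, 0)
  M2 = (+0.0710, -0.0710, 0)
  M3 = (-0.0710, -0.0710, 0)
Detected image corners:
  c0 = (253.340252, 331.282195) px
  c1 = (456.941567, 327.518956) px
  c2 = (416.605894, 117.208845) px
  c3 = (236.277947, 94.664554) px
Planar DLT: solve 8×8 A·h = b for H (H[2,2]=1):
  H  [+1642.76493 -128.13953 +345.72057]
  H  [+262.06112 +1353.79754 +210.15344]
  H  [+0.87040 -0.98391 +1.00000]
B = K⁻¹H; ‖b₁‖=2.296506, ‖b₂‖=2.296506; λ = 2/(‖b₁‖+‖b₂‖) = 0.435444, sign → tz>0 ⇒ λ=+0.435444
r₁ = λ·B[:,0] = (+0.92465,+0.03696,+0.37901); r₂ = λ·B[:,1] = (+0.13993,+0.89267,-0.42844)
r₃ = r₁×r₂ = (-0.35417,+0.44919,+0.82024); SVD([r₁ r₂ r₃]) → R = UVᵀ:
  R  [+0.92465 +0.13993 -0.35417]
  R  [+0.03696 +0.89267 +0.44919]
  R  [+0.37901 -0.42844 +0.82024]
t = (+0.00550, -0.00903, +0.43544) m
tr R = 2.637560; θ = arccos((tr R − 1)/2) = 0.611514 rad = 35.037°
axis k = ((R−Rᵀ)₃₂, (R−Rᵀ)₁₃, (R−Rᵀ)₂₁) / (2 sinθ) = (-0.764347, -0.638538, -0.089682)
rvec = θ·k = (-0.467408, -0.390475, -0.054842)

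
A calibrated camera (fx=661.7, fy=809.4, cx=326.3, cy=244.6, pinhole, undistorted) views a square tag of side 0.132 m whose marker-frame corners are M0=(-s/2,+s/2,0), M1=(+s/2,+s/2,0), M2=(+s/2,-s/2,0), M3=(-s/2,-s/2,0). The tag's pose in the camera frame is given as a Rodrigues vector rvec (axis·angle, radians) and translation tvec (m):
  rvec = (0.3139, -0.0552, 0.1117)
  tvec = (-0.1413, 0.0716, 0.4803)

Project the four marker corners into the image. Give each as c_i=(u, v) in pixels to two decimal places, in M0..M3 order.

c0=(39.85, 452.47) c1=(216.78, 469.95) c2=(229.50, 272.27) c3=(37.20, 249.15)

Intrinsics K: fx=661.7, fy=809.4, cx=326.3, cy=244.6
Marker side s = 0.132 m; corners in marker frame (Z=0):
  M0 = (-0.0660, +0.0660, 0)
  M1 = (+0.0660, +0.0660, 0)
  M2 = (+0.0660, -0.0660, 0)
  M3 = (-0.0660, -0.0660, 0)
rvec = (0.3139, -0.0552, 0.1117), |rvec| = θ = 0.33772 rad = 19.350°
Rodrigues: sinθ=0.33134, 1−cosθ=0.05649; R = I + sinθ·[k]× + (1−cosθ)·[k]×²:
    [+0.99231 -0.11817 -0.03679]
    [+0.10101 +0.94502 -0.31102]
    [+0.07152 +0.30491 +0.94969]
t = (-0.1413, 0.0716, 0.4803) m
M0: Pc = R·M0+t = (-0.21459, +0.12730, +0.49570); u = 661.7·(-0.21459)/0.49570 + 326.3 = 39.8479, v = 809.4·(+0.12730)/0.49570 + 244.6 = 452.4672
M1: Pc = R·M1+t = (-0.08361, +0.14064, +0.50514); u = 661.7·(-0.08361)/0.50514 + 326.3 = 216.7818, v = 809.4·(+0.14064)/0.50514 + 244.6 = 469.9458
M2: Pc = R·M2+t = (-0.06801, +0.01590, +0.46490); u = 661.7·(-0.06801)/0.46490 + 326.3 = 229.5020, v = 809.4·(+0.01590)/0.46490 + 244.6 = 272.2739
M3: Pc = R·M3+t = (-0.19899, +0.00256, +0.45546); u = 661.7·(-0.19899)/0.45546 + 326.3 = 37.1961, v = 809.4·(+0.00256)/0.45546 + 244.6 = 249.1533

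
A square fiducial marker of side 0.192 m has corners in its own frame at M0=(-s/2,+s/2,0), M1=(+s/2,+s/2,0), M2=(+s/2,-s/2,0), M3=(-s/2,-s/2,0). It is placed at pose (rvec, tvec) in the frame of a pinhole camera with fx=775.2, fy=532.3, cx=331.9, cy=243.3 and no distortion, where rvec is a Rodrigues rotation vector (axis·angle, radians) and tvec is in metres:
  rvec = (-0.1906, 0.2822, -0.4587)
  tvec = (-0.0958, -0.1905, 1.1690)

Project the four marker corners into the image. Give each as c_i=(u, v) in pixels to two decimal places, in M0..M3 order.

Intrinsics K: fx=775.2, fy=532.3, cx=331.9, cy=243.3
Marker side s = 0.192 m; corners in marker frame (Z=0):
  M0 = (-0.0960, +0.0960, 0)
  M1 = (+0.0960, +0.0960, 0)
  M2 = (+0.0960, -0.0960, 0)
  M3 = (-0.0960, -0.0960, 0)
rvec = (-0.1906, 0.2822, -0.4587), |rvec| = θ = 0.57129 rad = 32.732°
Rodrigues: sinθ=0.54072, 1−cosθ=0.15880; R = I + sinθ·[k]× + (1−cosθ)·[k]×²:
    [+0.85888 +0.40798 +0.30964]
    [-0.46032 +0.87995 +0.11742]
    [-0.22456 -0.24338 +0.94358]
t = (-0.0958, -0.1905, 1.1690) m
M0: Pc = R·M0+t = (-0.13909, -0.06183, +1.16719); u = 775.2·(-0.13909)/1.16719 + 331.9 = 239.5249, v = 532.3·(-0.06183)/1.16719 + 243.3 = 215.1007
M1: Pc = R·M1+t = (+0.02582, -0.15022, +1.12408); u = 775.2·(+0.02582)/1.12408 + 331.9 = 349.7055, v = 532.3·(-0.15022)/1.12408 + 243.3 = 172.1663
M2: Pc = R·M2+t = (-0.05251, -0.31917, +1.17081); u = 775.2·(-0.05251)/1.17081 + 331.9 = 297.1302, v = 532.3·(-0.31917)/1.17081 + 243.3 = 98.1930
M3: Pc = R·M3+t = (-0.21742, -0.23078, +1.21392); u = 775.2·(-0.21742)/1.21392 + 331.9 = 193.0583, v = 532.3·(-0.23078)/1.21392 + 243.3 = 142.1020

c0=(239.52, 215.10) c1=(349.71, 172.17) c2=(297.13, 98.19) c3=(193.06, 142.10)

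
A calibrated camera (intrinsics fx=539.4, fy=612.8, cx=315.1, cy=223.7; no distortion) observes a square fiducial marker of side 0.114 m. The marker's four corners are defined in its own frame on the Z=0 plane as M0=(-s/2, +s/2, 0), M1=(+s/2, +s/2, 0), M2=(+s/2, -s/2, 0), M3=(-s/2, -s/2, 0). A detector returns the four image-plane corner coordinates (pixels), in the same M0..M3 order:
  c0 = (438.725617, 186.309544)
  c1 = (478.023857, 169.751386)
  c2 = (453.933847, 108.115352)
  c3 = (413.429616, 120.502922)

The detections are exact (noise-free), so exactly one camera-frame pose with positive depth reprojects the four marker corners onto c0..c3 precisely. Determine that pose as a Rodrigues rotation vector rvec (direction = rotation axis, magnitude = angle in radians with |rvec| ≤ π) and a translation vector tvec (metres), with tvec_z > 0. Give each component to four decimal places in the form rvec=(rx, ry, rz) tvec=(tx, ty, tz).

Intrinsics K: fx=539.4, fy=612.8, cx=315.1, cy=223.7
Marker side s = 0.114 m; corners in marker frame (Z=0):
  M0 = (-0.0570, +0.0570, 0)
  M1 = (+0.0570, +0.0570, 0)
  M2 = (+0.0570, -0.0570, 0)
  M3 = (-0.0570, -0.0570, 0)
Detected image corners:
  c0 = (438.725617, 186.309544) px
  c1 = (478.023857, 169.751386) px
  c2 = (453.933847, 108.115352) px
  c3 = (413.429616, 120.502922) px
Planar DLT: solve 8×8 A·h = b for H (H[2,2]=1):
  H  [+598.10203 +181.17420 +446.60506]
  H  [-45.57731 +546.82280 +145.79681]
  H  [+0.55617 -0.07906 +1.00000]
B = K⁻¹H; ‖b₁‖=1.000413, ‖b₂‖=1.000413; λ = 2/(‖b₁‖+‖b₂‖) = 0.999587, sign → tz>0 ⇒ λ=+0.999587
r₁ = λ·B[:,0] = (+0.78361,-0.27729,+0.55594); r₂ = λ·B[:,1] = (+0.38191,+0.92082,-0.07903)
r₃ = r₁×r₂ = (-0.49000,+0.27425,+0.82746); SVD([r₁ r₂ r₃]) → R = UVᵀ:
  R  [+0.78361 +0.38191 -0.49000]
  R  [-0.27729 +0.92082 +0.27425]
  R  [+0.55594 -0.07903 +0.82746]
t = (+0.24370, -0.12707, +0.99959) m
tr R = 2.531881; θ = arccos((tr R − 1)/2) = 0.698294 rad = 40.009°
axis k = ((R−Rᵀ)₃₂, (R−Rᵀ)₁₃, (R−Rᵀ)₂₁) / (2 sinθ) = (-0.274745, -0.813443, -0.512665)
rvec = θ·k = (-0.191853, -0.568022, -0.357991)

rvec=(-0.1919, -0.5680, -0.3580) tvec=(0.2437, -0.1271, 0.9996)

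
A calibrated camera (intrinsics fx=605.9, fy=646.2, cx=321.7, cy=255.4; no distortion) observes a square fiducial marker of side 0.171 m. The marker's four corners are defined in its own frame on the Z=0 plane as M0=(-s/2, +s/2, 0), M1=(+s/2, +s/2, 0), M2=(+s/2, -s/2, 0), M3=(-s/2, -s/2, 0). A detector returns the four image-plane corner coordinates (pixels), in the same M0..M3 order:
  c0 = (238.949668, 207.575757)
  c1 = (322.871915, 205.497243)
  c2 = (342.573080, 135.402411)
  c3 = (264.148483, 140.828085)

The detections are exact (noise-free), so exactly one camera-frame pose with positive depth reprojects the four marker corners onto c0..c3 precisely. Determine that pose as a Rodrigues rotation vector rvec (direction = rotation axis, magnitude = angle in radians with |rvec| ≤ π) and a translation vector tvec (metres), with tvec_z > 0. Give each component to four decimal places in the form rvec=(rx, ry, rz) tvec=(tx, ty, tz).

Intrinsics K: fx=605.9, fy=646.2, cx=321.7, cy=255.4
Marker side s = 0.171 m; corners in marker frame (Z=0):
  M0 = (-0.0855, +0.0855, 0)
  M1 = (+0.0855, +0.0855, 0)
  M2 = (+0.0855, -0.0855, 0)
  M3 = (-0.0855, -0.0855, 0)
Detected image corners:
  c0 = (238.949668, 207.575757) px
  c1 = (322.871915, 205.497243) px
  c2 = (342.573080, 135.402411) px
  c3 = (264.148483, 140.828085) px
Planar DLT: solve 8×8 A·h = b for H (H[2,2]=1):
  H  [+382.73084 -272.67288 +291.51430]
  H  [-76.20470 +316.71474 +170.96468]
  H  [-0.31254 -0.48250 +1.00000]
B = K⁻¹H; ‖b₁‖=0.856682, ‖b₂‖=0.856682; λ = 2/(‖b₁‖+‖b₂‖) = 1.167295, sign → tz>0 ⇒ λ=+1.167295
r₁ = λ·B[:,0] = (+0.93105,+0.00654,-0.36483); r₂ = λ·B[:,1] = (-0.22628,+0.79472,-0.56322)
r₃ = r₁×r₂ = (+0.28625,+0.60694,+0.74140); SVD([r₁ r₂ r₃]) → R = UVᵀ:
  R  [+0.93105 -0.22628 +0.28625]
  R  [+0.00654 +0.79472 +0.60694]
  R  [-0.36483 -0.56322 +0.74140]
t = (-0.05815, -0.15252, +1.16729) m
tr R = 2.467174; θ = arccos((tr R − 1)/2) = 0.747211 rad = 42.812°
axis k = ((R−Rᵀ)₃₂, (R−Rᵀ)₁₃, (R−Rᵀ)₂₁) / (2 sinθ) = (-0.860930, +0.479021, +0.171287)
rvec = θ·k = (-0.643296, +0.357930, +0.127987)

rvec=(-0.6433, 0.3579, 0.1280) tvec=(-0.0582, -0.1525, 1.1673)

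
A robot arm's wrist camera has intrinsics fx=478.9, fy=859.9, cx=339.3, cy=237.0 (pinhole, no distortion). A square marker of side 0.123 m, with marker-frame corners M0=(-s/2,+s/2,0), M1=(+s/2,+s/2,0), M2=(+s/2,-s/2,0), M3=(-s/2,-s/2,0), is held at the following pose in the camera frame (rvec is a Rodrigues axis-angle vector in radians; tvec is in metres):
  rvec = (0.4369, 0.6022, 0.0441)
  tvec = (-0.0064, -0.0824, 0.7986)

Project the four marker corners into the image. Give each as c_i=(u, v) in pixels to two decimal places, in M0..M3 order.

c0=(310.27, 200.12) c1=(369.37, 219.20) c2=(364.62, 88.25) c3=(302.22, 78.74)

Intrinsics K: fx=478.9, fy=859.9, cx=339.3, cy=237.0
Marker side s = 0.123 m; corners in marker frame (Z=0):
  M0 = (-0.0615, +0.0615, 0)
  M1 = (+0.0615, +0.0615, 0)
  M2 = (+0.0615, -0.0615, 0)
  M3 = (-0.0615, -0.0615, 0)
rvec = (0.4369, 0.6022, 0.0441), |rvec| = θ = 0.74530 rad = 42.703°
Rodrigues: sinθ=0.67819, 1−cosθ=0.26512; R = I + sinθ·[k]× + (1−cosθ)·[k]×²:
    [+0.82599 +0.08544 +0.55717]
    [+0.16570 +0.90797 -0.38489]
    [-0.53878 +0.41024 +0.73581]
t = (-0.0064, -0.0824, 0.7986) m
M0: Pc = R·M0+t = (-0.05194, -0.03675, +0.85696); u = 478.9·(-0.05194)/0.85696 + 339.3 = 310.2722, v = 859.9·(-0.03675)/0.85696 + 237.0 = 200.1235
M1: Pc = R·M1+t = (+0.04965, -0.01637, +0.79069); u = 478.9·(+0.04965)/0.79069 + 339.3 = 369.3734, v = 859.9·(-0.01637)/0.79069 + 237.0 = 219.1980
M2: Pc = R·M2+t = (+0.03914, -0.12805, +0.74024); u = 478.9·(+0.03914)/0.74024 + 339.3 = 364.6242, v = 859.9·(-0.12805)/0.74024 + 237.0 = 88.2505
M3: Pc = R·M3+t = (-0.06245, -0.14843, +0.80651); u = 478.9·(-0.06245)/0.80651 + 339.3 = 302.2156, v = 859.9·(-0.14843)/0.80651 + 237.0 = 78.7425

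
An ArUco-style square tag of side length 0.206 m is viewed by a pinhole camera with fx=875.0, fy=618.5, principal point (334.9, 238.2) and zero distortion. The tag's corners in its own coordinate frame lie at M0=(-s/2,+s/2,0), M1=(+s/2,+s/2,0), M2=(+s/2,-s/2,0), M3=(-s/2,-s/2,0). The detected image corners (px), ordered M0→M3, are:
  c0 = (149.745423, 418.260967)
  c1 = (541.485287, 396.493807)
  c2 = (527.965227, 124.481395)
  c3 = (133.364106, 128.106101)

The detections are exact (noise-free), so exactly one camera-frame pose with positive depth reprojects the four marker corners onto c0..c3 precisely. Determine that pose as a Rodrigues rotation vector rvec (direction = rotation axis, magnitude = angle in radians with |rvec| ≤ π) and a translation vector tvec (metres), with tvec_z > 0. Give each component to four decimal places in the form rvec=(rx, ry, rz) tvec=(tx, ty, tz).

rvec=(0.0079, -0.1431, -0.0382) tvec=(0.0050, 0.0211, 0.4532)

Intrinsics K: fx=875.0, fy=618.5, cx=334.9, cy=238.2
Marker side s = 0.206 m; corners in marker frame (Z=0):
  M0 = (-0.1030, +0.1030, 0)
  M1 = (+0.1030, +0.1030, 0)
  M2 = (+0.1030, -0.1030, 0)
  M3 = (-0.1030, -0.1030, 0)
Detected image corners:
  c0 = (149.745423, 418.260967) px
  c1 = (541.485287, 396.493807) px
  c2 = (527.965227, 124.481395) px
  c3 = (133.364106, 128.106101) px
Planar DLT: solve 8×8 A·h = b for H (H[2,2]=1):
  H  [+2014.88215 +80.25448 +344.52365]
  H  [+22.15085 +1369.29442 +266.96835]
  H  [+0.31438 +0.02337 +1.00000]
B = K⁻¹H; ‖b₁‖=2.206571, ‖b₂‖=2.206571; λ = 2/(‖b₁‖+‖b₂‖) = 0.453192, sign → tz>0 ⇒ λ=+0.453192
r₁ = λ·B[:,0] = (+0.98904,-0.03864,+0.14247); r₂ = λ·B[:,1] = (+0.03751,+0.99924,+0.01059)
r₃ = r₁×r₂ = (-0.14278,-0.00513,+0.98974); SVD([r₁ r₂ r₃]) → R = UVᵀ:
  R  [+0.98904 +0.03751 -0.14278]
  R  [-0.03864 +0.99924 -0.00513]
  R  [+0.14247 +0.01059 +0.98974]
t = (+0.00498, +0.02108, +0.45319) m
tr R = 2.978026; θ = arccos((tr R − 1)/2) = 0.148373 rad = 8.501°
axis k = ((R−Rᵀ)₃₂, (R−Rᵀ)₁₃, (R−Rᵀ)₂₁) / (2 sinθ) = (+0.053183, -0.964795, -0.257569)
rvec = θ·k = (+0.007891, -0.143149, -0.038216)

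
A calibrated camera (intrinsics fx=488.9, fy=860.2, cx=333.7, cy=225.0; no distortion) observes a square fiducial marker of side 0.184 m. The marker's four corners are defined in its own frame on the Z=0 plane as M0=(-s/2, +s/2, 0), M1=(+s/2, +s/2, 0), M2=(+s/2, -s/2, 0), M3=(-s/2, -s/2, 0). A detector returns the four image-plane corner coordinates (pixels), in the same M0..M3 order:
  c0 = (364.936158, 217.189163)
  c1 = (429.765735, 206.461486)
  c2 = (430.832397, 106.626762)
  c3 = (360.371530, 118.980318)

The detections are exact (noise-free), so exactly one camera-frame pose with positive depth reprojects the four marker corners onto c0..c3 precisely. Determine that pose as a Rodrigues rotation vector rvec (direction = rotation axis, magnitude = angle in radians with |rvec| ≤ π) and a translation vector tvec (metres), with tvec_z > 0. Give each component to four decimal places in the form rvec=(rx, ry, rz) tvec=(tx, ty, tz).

rvec=(0.6515, 0.0164, -0.1061) tvec=(0.1710, -0.0939, 1.3331)

Intrinsics K: fx=488.9, fy=860.2, cx=333.7, cy=225.0
Marker side s = 0.184 m; corners in marker frame (Z=0):
  M0 = (-0.0920, +0.0920, 0)
  M1 = (+0.0920, +0.0920, 0)
  M2 = (+0.0920, -0.0920, 0)
  M3 = (-0.0920, -0.0920, 0)
Detected image corners:
  c0 = (364.936158, 217.189163) px
  c1 = (429.765735, 206.461486) px
  c2 = (430.832397, 106.626762) px
  c3 = (360.371530, 118.980318) px
Planar DLT: solve 8×8 A·h = b for H (H[2,2]=1):
  H  [+352.56824 +189.30817 +396.39967]
  H  [-68.44422 +611.73601 +164.39887]
  H  [-0.03640 +0.45337 +1.00000]
B = K⁻¹H; ‖b₁‖=0.750154, ‖b₂‖=0.750154; λ = 2/(‖b₁‖+‖b₂‖) = 1.333060, sign → tz>0 ⇒ λ=+1.333060
r₁ = λ·B[:,0] = (+0.99445,-0.09338,-0.04852); r₂ = λ·B[:,1] = (+0.10366,+0.78993,+0.60437)
r₃ = r₁×r₂ = (-0.01811,-0.60605,+0.79522); SVD([r₁ r₂ r₃]) → R = UVᵀ:
  R  [+0.99445 +0.10366 -0.01811]
  R  [-0.09338 +0.78993 -0.60605]
  R  [-0.04852 +0.60437 +0.79522]
t = (+0.17096, -0.09391, +1.33306) m
tr R = 2.579599; θ = arccos((tr R − 1)/2) = 0.660314 rad = 37.833°
axis k = ((R−Rᵀ)₃₂, (R−Rᵀ)₁₃, (R−Rᵀ)₂₁) / (2 sinθ) = (+0.986705, +0.024791, -0.160621)
rvec = θ·k = (+0.651535, +0.016370, -0.106060)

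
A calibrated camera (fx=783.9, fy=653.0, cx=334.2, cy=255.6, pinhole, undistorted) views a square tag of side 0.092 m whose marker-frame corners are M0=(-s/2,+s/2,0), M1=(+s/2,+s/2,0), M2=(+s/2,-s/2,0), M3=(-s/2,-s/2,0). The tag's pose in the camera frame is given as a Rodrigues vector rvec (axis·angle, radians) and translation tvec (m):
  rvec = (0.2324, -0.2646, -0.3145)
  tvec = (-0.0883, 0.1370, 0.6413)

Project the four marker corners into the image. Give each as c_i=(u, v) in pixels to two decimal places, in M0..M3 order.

c0=(190.51, 453.38) c1=(294.55, 417.21) c2=(262.26, 336.44) c3=(153.08, 371.40)

Intrinsics K: fx=783.9, fy=653.0, cx=334.2, cy=255.6
Marker side s = 0.092 m; corners in marker frame (Z=0):
  M0 = (-0.0460, +0.0460, 0)
  M1 = (+0.0460, +0.0460, 0)
  M2 = (+0.0460, -0.0460, 0)
  M3 = (-0.0460, -0.0460, 0)
rvec = (0.2324, -0.2646, -0.3145), |rvec| = θ = 0.47216 rad = 27.053°
Rodrigues: sinθ=0.45481, 1−cosθ=0.10941; R = I + sinθ·[k]× + (1−cosθ)·[k]×²:
    [+0.91710 +0.27276 -0.29075]
    [-0.33312 +0.92495 -0.18302]
    [+0.21901 +0.26470 +0.93913]
t = (-0.0883, 0.1370, 0.6413) m
M0: Pc = R·M0+t = (-0.11794, +0.19487, +0.64340); u = 783.9·(-0.11794)/0.64340 + 334.2 = 190.5067, v = 653.0·(+0.19487)/0.64340 + 255.6 = 453.3784
M1: Pc = R·M1+t = (-0.03357, +0.16422, +0.66355); u = 783.9·(-0.03357)/0.66355 + 334.2 = 294.5456, v = 653.0·(+0.16422)/0.66355 + 255.6 = 417.2128
M2: Pc = R·M2+t = (-0.05866, +0.07913, +0.63920); u = 783.9·(-0.05866)/0.63920 + 334.2 = 262.2596, v = 653.0·(+0.07913)/0.63920 + 255.6 = 336.4372
M3: Pc = R·M3+t = (-0.14303, +0.10978, +0.61905); u = 783.9·(-0.14303)/0.61905 + 334.2 = 153.0771, v = 653.0·(+0.10978)/0.61905 + 255.6 = 371.3964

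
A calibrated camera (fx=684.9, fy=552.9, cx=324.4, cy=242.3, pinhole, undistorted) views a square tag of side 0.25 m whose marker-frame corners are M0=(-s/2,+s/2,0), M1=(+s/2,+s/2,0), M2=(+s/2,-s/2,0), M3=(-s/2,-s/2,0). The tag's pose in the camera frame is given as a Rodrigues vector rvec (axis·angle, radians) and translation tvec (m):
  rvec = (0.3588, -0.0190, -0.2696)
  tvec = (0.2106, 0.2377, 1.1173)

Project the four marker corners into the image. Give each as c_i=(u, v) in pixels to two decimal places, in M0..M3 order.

Intrinsics K: fx=684.9, fy=552.9, cx=324.4, cy=242.3
Marker side s = 0.25 m; corners in marker frame (Z=0):
  M0 = (-0.1250, +0.1250, 0)
  M1 = (+0.1250, +0.1250, 0)
  M2 = (+0.1250, -0.1250, 0)
  M3 = (-0.1250, -0.1250, 0)
rvec = (0.3588, -0.0190, -0.2696), |rvec| = θ = 0.44920 rad = 25.737°
Rodrigues: sinθ=0.43425, 1−cosθ=0.09921; R = I + sinθ·[k]× + (1−cosθ)·[k]×²:
    [+0.96409 +0.25727 -0.06593]
    [-0.26398 +0.90097 -0.34434]
    [-0.02919 +0.34937 +0.93653]
t = (0.2106, 0.2377, 1.1173) m
M0: Pc = R·M0+t = (+0.12225, +0.38332, +1.16462); u = 684.9·(+0.12225)/1.16462 + 324.4 = 396.2927, v = 552.9·(+0.38332)/1.16462 + 242.3 = 424.2792
M1: Pc = R·M1+t = (+0.36327, +0.31732, +1.15732); u = 684.9·(+0.36327)/1.15732 + 324.4 = 539.3821, v = 552.9·(+0.31732)/1.15732 + 242.3 = 393.8987
M2: Pc = R·M2+t = (+0.29895, +0.09208, +1.06998); u = 684.9·(+0.29895)/1.06998 + 324.4 = 515.7608, v = 552.9·(+0.09208)/1.06998 + 242.3 = 289.8821
M3: Pc = R·M3+t = (+0.05793, +0.15808, +1.07728); u = 684.9·(+0.05793)/1.07728 + 324.4 = 361.2301, v = 552.9·(+0.15808)/1.07728 + 242.3 = 323.4304

c0=(396.29, 424.28) c1=(539.38, 393.90) c2=(515.76, 289.88) c3=(361.23, 323.43)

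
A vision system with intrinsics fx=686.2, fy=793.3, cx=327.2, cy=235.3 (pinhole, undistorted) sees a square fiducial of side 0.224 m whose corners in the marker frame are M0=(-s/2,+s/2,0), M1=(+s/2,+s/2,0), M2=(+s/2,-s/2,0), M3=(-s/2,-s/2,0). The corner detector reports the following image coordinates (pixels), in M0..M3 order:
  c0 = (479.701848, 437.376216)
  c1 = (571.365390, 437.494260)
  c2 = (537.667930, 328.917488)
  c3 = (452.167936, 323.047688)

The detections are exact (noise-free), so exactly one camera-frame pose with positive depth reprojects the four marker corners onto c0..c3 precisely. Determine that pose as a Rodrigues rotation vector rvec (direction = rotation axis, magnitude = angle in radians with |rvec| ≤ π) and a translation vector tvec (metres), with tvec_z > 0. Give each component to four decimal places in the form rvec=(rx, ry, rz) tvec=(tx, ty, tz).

rvec=(-0.6347, -0.3765, -0.0261) tvec=(0.3897, 0.2644, 1.4569)

Intrinsics K: fx=686.2, fy=793.3, cx=327.2, cy=235.3
Marker side s = 0.224 m; corners in marker frame (Z=0):
  M0 = (-0.1120, +0.1120, 0)
  M1 = (+0.1120, +0.1120, 0)
  M2 = (+0.1120, -0.1120, 0)
  M3 = (-0.1120, -0.1120, 0)
Detected image corners:
  c0 = (479.701848, 437.376216) px
  c1 = (571.365390, 437.494260) px
  c2 = (537.667930, 328.917488) px
  c3 = (452.167936, 323.047688) px
Planar DLT: solve 8×8 A·h = b for H (H[2,2]=1):
  H  [+517.79680 -63.93500 +510.74578]
  H  [+105.91280 +346.85068 +379.29078]
  H  [+0.24097 -0.39391 +1.00000]
B = K⁻¹H; ‖b₁‖=0.686375, ‖b₂‖=0.686375; λ = 2/(‖b₁‖+‖b₂‖) = 1.456929, sign → tz>0 ⇒ λ=+1.456929
r₁ = λ·B[:,0] = (+0.93197,+0.09038,+0.35108); r₂ = λ·B[:,1] = (+0.13791,+0.80723,-0.57390)
r₃ = r₁×r₂ = (-0.33527,+0.58328,+0.73985); SVD([r₁ r₂ r₃]) → R = UVᵀ:
  R  [+0.93197 +0.13791 -0.33527]
  R  [+0.09038 +0.80723 +0.58328]
  R  [+0.35108 -0.57390 +0.73985]
t = (+0.38970, +0.26445, +1.45693) m
tr R = 2.479058; θ = arccos((tr R − 1)/2) = 0.738426 rad = 42.309°
axis k = ((R−Rᵀ)₃₂, (R−Rᵀ)₁₃, (R−Rᵀ)₂₁) / (2 sinθ) = (-0.859556, -0.509821, -0.035302)
rvec = θ·k = (-0.634718, -0.376465, -0.026068)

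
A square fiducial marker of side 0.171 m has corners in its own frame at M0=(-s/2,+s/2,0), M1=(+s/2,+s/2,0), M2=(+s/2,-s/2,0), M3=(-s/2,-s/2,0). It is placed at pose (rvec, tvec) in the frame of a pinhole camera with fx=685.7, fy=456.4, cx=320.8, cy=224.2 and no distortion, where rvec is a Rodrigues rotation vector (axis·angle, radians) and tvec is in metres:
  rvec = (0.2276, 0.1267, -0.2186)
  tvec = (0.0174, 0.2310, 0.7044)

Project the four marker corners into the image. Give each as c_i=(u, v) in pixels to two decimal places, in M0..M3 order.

Intrinsics K: fx=685.7, fy=456.4, cx=320.8, cy=224.2
Marker side s = 0.171 m; corners in marker frame (Z=0):
  M0 = (-0.0855, +0.0855, 0)
  M1 = (+0.0855, +0.0855, 0)
  M2 = (+0.0855, -0.0855, 0)
  M3 = (-0.0855, -0.0855, 0)
rvec = (0.2276, 0.1267, -0.2186), |rvec| = θ = 0.34006 rad = 19.484°
Rodrigues: sinθ=0.33354, 1−cosθ=0.05727; R = I + sinθ·[k]× + (1−cosθ)·[k]×²:
    [+0.96839 +0.22869 +0.09963]
    [-0.20013 +0.95068 -0.23695]
    [-0.14891 +0.20952 +0.96640]
t = (0.0174, 0.2310, 0.7044) m
M0: Pc = R·M0+t = (-0.04584, +0.32939, +0.73505); u = 685.7·(-0.04584)/0.73505 + 320.8 = 278.0337, v = 456.4·(+0.32939)/0.73505 + 224.2 = 428.7256
M1: Pc = R·M1+t = (+0.11975, +0.29517, +0.70958); u = 685.7·(+0.11975)/0.70958 + 320.8 = 436.5197, v = 456.4·(+0.29517)/0.70958 + 224.2 = 414.0534
M2: Pc = R·M2+t = (+0.08064, +0.13261, +0.67375); u = 685.7·(+0.08064)/0.67375 + 320.8 = 402.8739, v = 456.4·(+0.13261)/0.67375 + 224.2 = 314.0266
M3: Pc = R·M3+t = (-0.08495, +0.16683, +0.69922); u = 685.7·(-0.08495)/0.69922 + 320.8 = 237.4921, v = 456.4·(+0.16683)/0.69922 + 224.2 = 333.0934

c0=(278.03, 428.73) c1=(436.52, 414.05) c2=(402.87, 314.03) c3=(237.49, 333.09)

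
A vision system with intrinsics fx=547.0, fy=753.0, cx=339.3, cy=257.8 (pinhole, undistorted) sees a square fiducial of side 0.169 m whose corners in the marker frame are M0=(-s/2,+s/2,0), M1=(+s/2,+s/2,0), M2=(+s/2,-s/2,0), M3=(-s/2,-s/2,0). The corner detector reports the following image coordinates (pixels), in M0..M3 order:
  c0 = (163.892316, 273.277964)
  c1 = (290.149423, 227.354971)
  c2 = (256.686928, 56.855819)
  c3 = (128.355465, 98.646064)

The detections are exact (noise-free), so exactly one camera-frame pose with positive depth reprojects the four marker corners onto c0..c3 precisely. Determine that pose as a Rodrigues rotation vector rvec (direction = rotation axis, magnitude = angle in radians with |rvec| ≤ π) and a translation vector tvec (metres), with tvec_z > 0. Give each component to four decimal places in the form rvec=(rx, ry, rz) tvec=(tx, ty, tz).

rvec=(0.0240, -0.1160, -0.2628) tvec=(-0.1683, -0.0890, 0.7156)

Intrinsics K: fx=547.0, fy=753.0, cx=339.3, cy=257.8
Marker side s = 0.169 m; corners in marker frame (Z=0):
  M0 = (-0.0845, +0.0845, 0)
  M1 = (+0.0845, +0.0845, 0)
  M2 = (+0.0845, -0.0845, 0)
  M3 = (-0.0845, -0.0845, 0)
Detected image corners:
  c0 = (163.892316, 273.277964) px
  c1 = (290.149423, 227.354971) px
  c2 = (256.686928, 56.855819) px
  c3 = (128.355465, 98.646064) px
Planar DLT: solve 8×8 A·h = b for H (H[2,2]=1):
  H  [+785.81272 +215.44568 +210.68648]
  H  [-234.05479 +1029.84077 +164.14131]
  H  [+0.15550 +0.05428 +1.00000]
B = K⁻¹H; ‖b₁‖=1.397380, ‖b₂‖=1.397380; λ = 2/(‖b₁‖+‖b₂‖) = 0.715625, sign → tz>0 ⇒ λ=+0.715625
r₁ = λ·B[:,0] = (+0.95903,-0.26054,+0.11128); r₂ = λ·B[:,1] = (+0.25777,+0.96543,+0.03884)
r₃ = r₁×r₂ = (-0.11756,-0.00857,+0.99303); SVD([r₁ r₂ r₃]) → R = UVᵀ:
  R  [+0.95903 +0.25777 -0.11756]
  R  [-0.26054 +0.96543 -0.00857]
  R  [+0.11128 +0.03884 +0.99303]
t = (-0.16826, -0.08901, +0.71562) m
tr R = 2.917484; θ = arccos((tr R − 1)/2) = 0.288252 rad = 16.516°
axis k = ((R−Rᵀ)₃₂, (R−Rᵀ)₁₃, (R−Rᵀ)₂₁) / (2 sinθ) = (+0.083389, -0.402491, -0.911618)
rvec = θ·k = (+0.024037, -0.116019, -0.262776)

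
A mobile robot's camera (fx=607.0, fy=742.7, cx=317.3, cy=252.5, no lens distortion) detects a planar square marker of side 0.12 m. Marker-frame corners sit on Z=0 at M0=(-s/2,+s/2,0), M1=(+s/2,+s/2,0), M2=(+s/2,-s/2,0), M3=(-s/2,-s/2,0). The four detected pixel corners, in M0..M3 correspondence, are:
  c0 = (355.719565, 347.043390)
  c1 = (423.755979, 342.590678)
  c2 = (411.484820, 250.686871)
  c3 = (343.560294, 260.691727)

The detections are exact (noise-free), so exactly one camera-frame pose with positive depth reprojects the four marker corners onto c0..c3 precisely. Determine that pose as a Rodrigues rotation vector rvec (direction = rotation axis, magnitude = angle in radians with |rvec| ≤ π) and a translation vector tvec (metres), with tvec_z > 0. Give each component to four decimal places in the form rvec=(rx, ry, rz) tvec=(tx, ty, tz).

Intrinsics K: fx=607.0, fy=742.7, cx=317.3, cy=252.5
Marker side s = 0.12 m; corners in marker frame (Z=0):
  M0 = (-0.0600, +0.0600, 0)
  M1 = (+0.0600, +0.0600, 0)
  M2 = (+0.0600, -0.0600, 0)
  M3 = (-0.0600, -0.0600, 0)
Detected image corners:
  c0 = (355.719565, 347.043390) px
  c1 = (423.755979, 342.590678) px
  c2 = (411.484820, 250.686871) px
  c3 = (343.560294, 260.691727) px
Planar DLT: solve 8×8 A·h = b for H (H[2,2]=1):
  H  [+369.79657 +131.86353 +382.61318]
  H  [-214.08831 +765.56536 +300.57405]
  H  [-0.51276 +0.07842 +1.00000]
B = K⁻¹H; ‖b₁‖=1.022487, ‖b₂‖=1.022487; λ = 2/(‖b₁‖+‖b₂‖) = 0.978007, sign → tz>0 ⇒ λ=+0.978007
r₁ = λ·B[:,0] = (+0.85796,-0.11143,-0.50148); r₂ = λ·B[:,1] = (+0.17237,+0.98204,+0.07670)
r₃ = r₁×r₂ = (+0.48393,-0.15224,+0.86176); SVD([r₁ r₂ r₃]) → R = UVᵀ:
  R  [+0.85796 +0.17237 +0.48393]
  R  [-0.11143 +0.98204 -0.15224]
  R  [-0.50148 +0.07670 +0.86176]
t = (+0.10523, +0.06331, +0.97801) m
tr R = 2.701768; θ = arccos((tr R − 1)/2) = 0.553131 rad = 31.692°
axis k = ((R−Rᵀ)₃₂, (R−Rᵀ)₁₃, (R−Rᵀ)₂₁) / (2 sinθ) = (+0.217889, +0.937855, -0.270099)
rvec = θ·k = (+0.120521, +0.518756, -0.149400)

rvec=(0.1205, 0.5188, -0.1494) tvec=(0.1052, 0.0633, 0.9780)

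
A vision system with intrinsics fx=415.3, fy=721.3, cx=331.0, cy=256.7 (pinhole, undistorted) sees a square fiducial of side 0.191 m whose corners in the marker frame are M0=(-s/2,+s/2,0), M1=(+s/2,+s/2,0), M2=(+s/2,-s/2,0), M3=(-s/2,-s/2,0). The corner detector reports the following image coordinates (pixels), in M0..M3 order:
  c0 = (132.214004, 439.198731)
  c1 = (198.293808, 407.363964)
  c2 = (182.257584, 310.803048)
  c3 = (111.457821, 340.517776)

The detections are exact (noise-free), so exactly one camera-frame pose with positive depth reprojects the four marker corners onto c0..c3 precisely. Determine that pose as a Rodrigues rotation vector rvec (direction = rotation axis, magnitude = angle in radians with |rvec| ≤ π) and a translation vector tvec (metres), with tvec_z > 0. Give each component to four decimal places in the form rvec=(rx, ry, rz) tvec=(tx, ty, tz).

Intrinsics K: fx=415.3, fy=721.3, cx=331.0, cy=256.7
Marker side s = 0.191 m; corners in marker frame (Z=0):
  M0 = (-0.0955, +0.0955, 0)
  M1 = (+0.0955, +0.0955, 0)
  M2 = (+0.0955, -0.0955, 0)
  M3 = (-0.0955, -0.0955, 0)
Detected image corners:
  c0 = (132.214004, 439.198731) px
  c1 = (198.293808, 407.363964) px
  c2 = (182.257584, 310.803048) px
  c3 = (111.457821, 340.517776) px
Planar DLT: solve 8×8 A·h = b for H (H[2,2]=1):
  H  [+390.69751 +143.61680 +157.00893]
  H  [-82.73849 +625.09185 +375.58294]
  H  [+0.20976 +0.30469 +1.00000]
B = K⁻¹H; ‖b₁‖=0.823579, ‖b₂‖=0.823579; λ = 2/(‖b₁‖+‖b₂‖) = 1.214213, sign → tz>0 ⇒ λ=+1.214213
r₁ = λ·B[:,0] = (+0.93929,-0.22992,+0.25469); r₂ = λ·B[:,1] = (+0.12503,+0.92060,+0.36996)
r₃ = r₁×r₂ = (-0.31953,-0.31566,+0.89346); SVD([r₁ r₂ r₃]) → R = UVᵀ:
  R  [+0.93929 +0.12503 -0.31953]
  R  [-0.22992 +0.92060 -0.31566]
  R  [+0.25469 +0.36996 +0.89346]
t = (-0.50870, +0.20012, +1.21421) m
tr R = 2.753344; θ = arccos((tr R − 1)/2) = 0.501896 rad = 28.757°
axis k = ((R−Rᵀ)₃₂, (R−Rᵀ)₁₃, (R−Rᵀ)₂₁) / (2 sinθ) = (+0.712573, -0.596785, -0.368899)
rvec = θ·k = (+0.357638, -0.299525, -0.185149)

rvec=(0.3576, -0.2995, -0.1851) tvec=(-0.5087, 0.2001, 1.2142)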